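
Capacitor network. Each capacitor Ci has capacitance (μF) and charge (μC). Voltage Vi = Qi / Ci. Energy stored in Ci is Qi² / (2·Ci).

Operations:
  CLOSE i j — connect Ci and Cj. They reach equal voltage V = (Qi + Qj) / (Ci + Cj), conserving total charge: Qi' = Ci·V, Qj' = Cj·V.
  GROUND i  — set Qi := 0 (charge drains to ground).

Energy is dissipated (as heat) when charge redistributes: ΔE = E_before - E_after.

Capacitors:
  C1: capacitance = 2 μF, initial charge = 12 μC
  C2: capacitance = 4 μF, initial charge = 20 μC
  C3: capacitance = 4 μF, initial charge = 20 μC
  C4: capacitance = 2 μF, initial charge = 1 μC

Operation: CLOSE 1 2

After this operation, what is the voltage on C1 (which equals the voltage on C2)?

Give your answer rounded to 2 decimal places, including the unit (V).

Answer: 5.33 V

Derivation:
Initial: C1(2μF, Q=12μC, V=6.00V), C2(4μF, Q=20μC, V=5.00V), C3(4μF, Q=20μC, V=5.00V), C4(2μF, Q=1μC, V=0.50V)
Op 1: CLOSE 1-2: Q_total=32.00, C_total=6.00, V=5.33; Q1=10.67, Q2=21.33; dissipated=0.667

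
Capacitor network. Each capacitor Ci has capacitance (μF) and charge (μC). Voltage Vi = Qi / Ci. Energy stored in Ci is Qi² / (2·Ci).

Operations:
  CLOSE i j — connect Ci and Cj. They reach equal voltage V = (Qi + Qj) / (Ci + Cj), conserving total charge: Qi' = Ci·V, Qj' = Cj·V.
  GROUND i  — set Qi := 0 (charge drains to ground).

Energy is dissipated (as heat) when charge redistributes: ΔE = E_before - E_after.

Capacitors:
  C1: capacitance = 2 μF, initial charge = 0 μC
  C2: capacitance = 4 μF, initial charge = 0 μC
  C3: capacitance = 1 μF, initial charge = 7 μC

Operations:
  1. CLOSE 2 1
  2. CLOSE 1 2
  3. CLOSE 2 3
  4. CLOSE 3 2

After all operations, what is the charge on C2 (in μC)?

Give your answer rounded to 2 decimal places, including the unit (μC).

Answer: 5.60 μC

Derivation:
Initial: C1(2μF, Q=0μC, V=0.00V), C2(4μF, Q=0μC, V=0.00V), C3(1μF, Q=7μC, V=7.00V)
Op 1: CLOSE 2-1: Q_total=0.00, C_total=6.00, V=0.00; Q2=0.00, Q1=0.00; dissipated=0.000
Op 2: CLOSE 1-2: Q_total=0.00, C_total=6.00, V=0.00; Q1=0.00, Q2=0.00; dissipated=0.000
Op 3: CLOSE 2-3: Q_total=7.00, C_total=5.00, V=1.40; Q2=5.60, Q3=1.40; dissipated=19.600
Op 4: CLOSE 3-2: Q_total=7.00, C_total=5.00, V=1.40; Q3=1.40, Q2=5.60; dissipated=0.000
Final charges: Q1=0.00, Q2=5.60, Q3=1.40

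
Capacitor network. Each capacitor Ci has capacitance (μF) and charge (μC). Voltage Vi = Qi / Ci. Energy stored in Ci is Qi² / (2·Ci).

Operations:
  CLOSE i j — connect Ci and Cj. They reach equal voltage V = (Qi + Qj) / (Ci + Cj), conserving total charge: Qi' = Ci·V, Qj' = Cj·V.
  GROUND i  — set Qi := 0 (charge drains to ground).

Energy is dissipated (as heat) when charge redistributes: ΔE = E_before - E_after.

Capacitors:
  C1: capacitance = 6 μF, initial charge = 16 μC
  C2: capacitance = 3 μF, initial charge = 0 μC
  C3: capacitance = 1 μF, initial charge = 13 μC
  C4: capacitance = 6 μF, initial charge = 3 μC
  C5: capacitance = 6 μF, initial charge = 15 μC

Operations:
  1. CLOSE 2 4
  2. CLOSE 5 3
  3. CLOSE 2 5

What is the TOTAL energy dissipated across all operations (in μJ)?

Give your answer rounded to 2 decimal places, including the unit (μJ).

Answer: 60.94 μJ

Derivation:
Initial: C1(6μF, Q=16μC, V=2.67V), C2(3μF, Q=0μC, V=0.00V), C3(1μF, Q=13μC, V=13.00V), C4(6μF, Q=3μC, V=0.50V), C5(6μF, Q=15μC, V=2.50V)
Op 1: CLOSE 2-4: Q_total=3.00, C_total=9.00, V=0.33; Q2=1.00, Q4=2.00; dissipated=0.250
Op 2: CLOSE 5-3: Q_total=28.00, C_total=7.00, V=4.00; Q5=24.00, Q3=4.00; dissipated=47.250
Op 3: CLOSE 2-5: Q_total=25.00, C_total=9.00, V=2.78; Q2=8.33, Q5=16.67; dissipated=13.444
Total dissipated: 60.944 μJ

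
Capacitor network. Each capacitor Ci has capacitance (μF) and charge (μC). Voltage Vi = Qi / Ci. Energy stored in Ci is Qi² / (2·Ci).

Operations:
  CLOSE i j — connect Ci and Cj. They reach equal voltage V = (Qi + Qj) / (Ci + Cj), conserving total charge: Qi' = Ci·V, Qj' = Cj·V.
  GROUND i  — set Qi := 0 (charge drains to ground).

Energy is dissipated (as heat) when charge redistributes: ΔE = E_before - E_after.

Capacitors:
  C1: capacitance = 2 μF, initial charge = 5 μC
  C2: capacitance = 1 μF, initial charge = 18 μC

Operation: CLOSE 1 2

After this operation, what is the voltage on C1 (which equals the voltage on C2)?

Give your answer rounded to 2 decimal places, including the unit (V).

Initial: C1(2μF, Q=5μC, V=2.50V), C2(1μF, Q=18μC, V=18.00V)
Op 1: CLOSE 1-2: Q_total=23.00, C_total=3.00, V=7.67; Q1=15.33, Q2=7.67; dissipated=80.083

Answer: 7.67 V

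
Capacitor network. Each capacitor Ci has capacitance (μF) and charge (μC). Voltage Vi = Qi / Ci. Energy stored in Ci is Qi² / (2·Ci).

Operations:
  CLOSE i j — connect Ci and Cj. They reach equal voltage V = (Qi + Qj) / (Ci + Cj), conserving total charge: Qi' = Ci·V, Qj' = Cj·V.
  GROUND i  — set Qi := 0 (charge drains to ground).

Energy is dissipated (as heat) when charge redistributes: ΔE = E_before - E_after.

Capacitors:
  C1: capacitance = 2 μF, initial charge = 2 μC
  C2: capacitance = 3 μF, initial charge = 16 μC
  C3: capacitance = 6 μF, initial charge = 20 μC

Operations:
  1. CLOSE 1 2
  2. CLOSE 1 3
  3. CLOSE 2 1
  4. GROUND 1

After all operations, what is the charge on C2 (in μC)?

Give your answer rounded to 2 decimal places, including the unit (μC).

Answer: 10.56 μC

Derivation:
Initial: C1(2μF, Q=2μC, V=1.00V), C2(3μF, Q=16μC, V=5.33V), C3(6μF, Q=20μC, V=3.33V)
Op 1: CLOSE 1-2: Q_total=18.00, C_total=5.00, V=3.60; Q1=7.20, Q2=10.80; dissipated=11.267
Op 2: CLOSE 1-3: Q_total=27.20, C_total=8.00, V=3.40; Q1=6.80, Q3=20.40; dissipated=0.053
Op 3: CLOSE 2-1: Q_total=17.60, C_total=5.00, V=3.52; Q2=10.56, Q1=7.04; dissipated=0.024
Op 4: GROUND 1: Q1=0; energy lost=12.390
Final charges: Q1=0.00, Q2=10.56, Q3=20.40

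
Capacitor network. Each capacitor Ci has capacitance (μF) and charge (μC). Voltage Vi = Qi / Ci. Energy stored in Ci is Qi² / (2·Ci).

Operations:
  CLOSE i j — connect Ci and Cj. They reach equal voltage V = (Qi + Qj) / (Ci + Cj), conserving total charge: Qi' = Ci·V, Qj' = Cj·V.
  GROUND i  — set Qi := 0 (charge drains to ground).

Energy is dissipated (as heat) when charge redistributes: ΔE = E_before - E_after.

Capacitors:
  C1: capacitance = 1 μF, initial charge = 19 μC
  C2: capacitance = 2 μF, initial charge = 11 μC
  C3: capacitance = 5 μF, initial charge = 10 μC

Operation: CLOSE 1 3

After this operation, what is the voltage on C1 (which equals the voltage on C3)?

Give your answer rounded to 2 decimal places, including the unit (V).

Answer: 4.83 V

Derivation:
Initial: C1(1μF, Q=19μC, V=19.00V), C2(2μF, Q=11μC, V=5.50V), C3(5μF, Q=10μC, V=2.00V)
Op 1: CLOSE 1-3: Q_total=29.00, C_total=6.00, V=4.83; Q1=4.83, Q3=24.17; dissipated=120.417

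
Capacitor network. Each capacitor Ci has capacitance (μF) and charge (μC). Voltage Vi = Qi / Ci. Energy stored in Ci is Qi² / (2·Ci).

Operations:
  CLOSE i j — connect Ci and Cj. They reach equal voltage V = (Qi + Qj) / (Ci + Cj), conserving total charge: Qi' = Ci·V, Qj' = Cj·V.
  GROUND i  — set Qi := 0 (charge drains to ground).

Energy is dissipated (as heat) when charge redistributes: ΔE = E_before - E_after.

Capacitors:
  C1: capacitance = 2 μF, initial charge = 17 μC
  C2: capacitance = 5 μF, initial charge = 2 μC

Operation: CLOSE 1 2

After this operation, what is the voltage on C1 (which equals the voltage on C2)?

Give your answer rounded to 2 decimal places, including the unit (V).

Answer: 2.71 V

Derivation:
Initial: C1(2μF, Q=17μC, V=8.50V), C2(5μF, Q=2μC, V=0.40V)
Op 1: CLOSE 1-2: Q_total=19.00, C_total=7.00, V=2.71; Q1=5.43, Q2=13.57; dissipated=46.864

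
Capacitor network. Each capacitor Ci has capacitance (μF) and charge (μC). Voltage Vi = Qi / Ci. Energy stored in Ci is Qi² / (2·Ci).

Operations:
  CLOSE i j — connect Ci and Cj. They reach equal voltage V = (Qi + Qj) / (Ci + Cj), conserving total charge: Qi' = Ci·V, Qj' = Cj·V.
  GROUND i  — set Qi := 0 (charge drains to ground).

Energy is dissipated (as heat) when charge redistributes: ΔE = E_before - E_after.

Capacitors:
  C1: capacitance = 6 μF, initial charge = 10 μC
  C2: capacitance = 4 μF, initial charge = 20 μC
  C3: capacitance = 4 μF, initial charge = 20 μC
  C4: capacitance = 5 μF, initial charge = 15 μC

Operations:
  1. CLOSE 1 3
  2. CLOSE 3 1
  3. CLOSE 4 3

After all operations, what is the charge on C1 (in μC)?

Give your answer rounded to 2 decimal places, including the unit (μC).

Initial: C1(6μF, Q=10μC, V=1.67V), C2(4μF, Q=20μC, V=5.00V), C3(4μF, Q=20μC, V=5.00V), C4(5μF, Q=15μC, V=3.00V)
Op 1: CLOSE 1-3: Q_total=30.00, C_total=10.00, V=3.00; Q1=18.00, Q3=12.00; dissipated=13.333
Op 2: CLOSE 3-1: Q_total=30.00, C_total=10.00, V=3.00; Q3=12.00, Q1=18.00; dissipated=0.000
Op 3: CLOSE 4-3: Q_total=27.00, C_total=9.00, V=3.00; Q4=15.00, Q3=12.00; dissipated=0.000
Final charges: Q1=18.00, Q2=20.00, Q3=12.00, Q4=15.00

Answer: 18.00 μC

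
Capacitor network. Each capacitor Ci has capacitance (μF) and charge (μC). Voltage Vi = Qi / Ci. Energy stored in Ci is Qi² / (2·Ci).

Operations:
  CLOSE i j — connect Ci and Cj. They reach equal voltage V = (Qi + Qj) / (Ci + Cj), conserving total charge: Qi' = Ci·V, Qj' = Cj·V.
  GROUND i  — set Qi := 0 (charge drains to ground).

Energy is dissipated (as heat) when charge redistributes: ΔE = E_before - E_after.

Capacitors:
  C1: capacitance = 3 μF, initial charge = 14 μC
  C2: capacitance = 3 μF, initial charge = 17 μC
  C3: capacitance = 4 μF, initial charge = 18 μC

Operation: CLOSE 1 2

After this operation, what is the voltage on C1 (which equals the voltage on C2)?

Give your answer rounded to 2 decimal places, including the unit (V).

Answer: 5.17 V

Derivation:
Initial: C1(3μF, Q=14μC, V=4.67V), C2(3μF, Q=17μC, V=5.67V), C3(4μF, Q=18μC, V=4.50V)
Op 1: CLOSE 1-2: Q_total=31.00, C_total=6.00, V=5.17; Q1=15.50, Q2=15.50; dissipated=0.750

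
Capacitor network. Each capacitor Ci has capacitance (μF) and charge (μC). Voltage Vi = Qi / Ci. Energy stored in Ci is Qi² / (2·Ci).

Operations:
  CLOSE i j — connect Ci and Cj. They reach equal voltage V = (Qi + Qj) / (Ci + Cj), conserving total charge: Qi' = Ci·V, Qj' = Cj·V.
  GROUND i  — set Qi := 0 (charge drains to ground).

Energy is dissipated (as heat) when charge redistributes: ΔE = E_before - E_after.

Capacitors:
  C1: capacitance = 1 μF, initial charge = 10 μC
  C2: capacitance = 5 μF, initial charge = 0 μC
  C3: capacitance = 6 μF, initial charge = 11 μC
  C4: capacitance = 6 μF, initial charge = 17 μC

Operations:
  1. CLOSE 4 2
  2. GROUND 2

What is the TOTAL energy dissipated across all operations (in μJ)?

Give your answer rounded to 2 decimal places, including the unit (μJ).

Answer: 16.92 μJ

Derivation:
Initial: C1(1μF, Q=10μC, V=10.00V), C2(5μF, Q=0μC, V=0.00V), C3(6μF, Q=11μC, V=1.83V), C4(6μF, Q=17μC, V=2.83V)
Op 1: CLOSE 4-2: Q_total=17.00, C_total=11.00, V=1.55; Q4=9.27, Q2=7.73; dissipated=10.947
Op 2: GROUND 2: Q2=0; energy lost=5.971
Total dissipated: 16.918 μJ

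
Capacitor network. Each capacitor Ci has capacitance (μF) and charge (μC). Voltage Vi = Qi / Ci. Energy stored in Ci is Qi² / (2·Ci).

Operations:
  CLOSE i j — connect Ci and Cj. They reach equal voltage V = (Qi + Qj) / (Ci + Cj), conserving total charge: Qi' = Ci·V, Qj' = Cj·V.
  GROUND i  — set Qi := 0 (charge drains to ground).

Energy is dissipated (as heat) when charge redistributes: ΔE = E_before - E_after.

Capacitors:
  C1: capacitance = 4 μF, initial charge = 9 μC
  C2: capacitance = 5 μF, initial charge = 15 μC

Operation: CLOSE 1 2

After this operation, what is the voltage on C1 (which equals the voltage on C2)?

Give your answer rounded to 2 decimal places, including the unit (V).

Initial: C1(4μF, Q=9μC, V=2.25V), C2(5μF, Q=15μC, V=3.00V)
Op 1: CLOSE 1-2: Q_total=24.00, C_total=9.00, V=2.67; Q1=10.67, Q2=13.33; dissipated=0.625

Answer: 2.67 V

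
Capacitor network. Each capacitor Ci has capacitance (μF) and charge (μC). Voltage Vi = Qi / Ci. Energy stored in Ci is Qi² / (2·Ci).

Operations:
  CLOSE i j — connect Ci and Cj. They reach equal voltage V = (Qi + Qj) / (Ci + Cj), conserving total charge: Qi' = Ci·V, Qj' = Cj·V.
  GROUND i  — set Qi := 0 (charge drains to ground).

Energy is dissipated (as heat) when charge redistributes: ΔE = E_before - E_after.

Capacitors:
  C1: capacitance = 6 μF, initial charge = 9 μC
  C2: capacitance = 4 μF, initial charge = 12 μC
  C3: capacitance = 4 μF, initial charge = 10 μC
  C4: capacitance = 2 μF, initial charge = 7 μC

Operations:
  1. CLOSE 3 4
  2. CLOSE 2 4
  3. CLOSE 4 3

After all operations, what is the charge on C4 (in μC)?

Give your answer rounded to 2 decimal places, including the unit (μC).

Initial: C1(6μF, Q=9μC, V=1.50V), C2(4μF, Q=12μC, V=3.00V), C3(4μF, Q=10μC, V=2.50V), C4(2μF, Q=7μC, V=3.50V)
Op 1: CLOSE 3-4: Q_total=17.00, C_total=6.00, V=2.83; Q3=11.33, Q4=5.67; dissipated=0.667
Op 2: CLOSE 2-4: Q_total=17.67, C_total=6.00, V=2.94; Q2=11.78, Q4=5.89; dissipated=0.019
Op 3: CLOSE 4-3: Q_total=17.22, C_total=6.00, V=2.87; Q4=5.74, Q3=11.48; dissipated=0.008
Final charges: Q1=9.00, Q2=11.78, Q3=11.48, Q4=5.74

Answer: 5.74 μC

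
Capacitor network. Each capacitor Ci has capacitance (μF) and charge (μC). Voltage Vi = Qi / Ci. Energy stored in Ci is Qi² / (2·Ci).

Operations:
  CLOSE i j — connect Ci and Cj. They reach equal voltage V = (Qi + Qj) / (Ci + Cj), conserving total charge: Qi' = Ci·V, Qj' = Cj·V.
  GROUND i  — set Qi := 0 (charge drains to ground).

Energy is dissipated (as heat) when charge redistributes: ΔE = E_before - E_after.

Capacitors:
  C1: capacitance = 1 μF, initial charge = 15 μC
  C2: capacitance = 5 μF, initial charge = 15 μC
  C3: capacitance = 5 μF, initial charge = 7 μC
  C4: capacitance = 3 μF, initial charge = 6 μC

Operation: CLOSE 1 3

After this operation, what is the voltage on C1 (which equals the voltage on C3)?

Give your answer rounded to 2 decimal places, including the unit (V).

Answer: 3.67 V

Derivation:
Initial: C1(1μF, Q=15μC, V=15.00V), C2(5μF, Q=15μC, V=3.00V), C3(5μF, Q=7μC, V=1.40V), C4(3μF, Q=6μC, V=2.00V)
Op 1: CLOSE 1-3: Q_total=22.00, C_total=6.00, V=3.67; Q1=3.67, Q3=18.33; dissipated=77.067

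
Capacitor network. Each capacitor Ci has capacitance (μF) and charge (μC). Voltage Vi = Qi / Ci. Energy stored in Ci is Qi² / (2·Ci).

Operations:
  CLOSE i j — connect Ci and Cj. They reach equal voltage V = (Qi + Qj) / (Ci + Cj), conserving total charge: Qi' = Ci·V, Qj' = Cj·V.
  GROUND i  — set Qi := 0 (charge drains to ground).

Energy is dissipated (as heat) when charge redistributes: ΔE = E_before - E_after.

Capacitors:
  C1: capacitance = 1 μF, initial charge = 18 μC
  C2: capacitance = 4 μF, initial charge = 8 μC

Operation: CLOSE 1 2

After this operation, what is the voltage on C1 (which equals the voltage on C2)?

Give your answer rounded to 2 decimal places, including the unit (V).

Answer: 5.20 V

Derivation:
Initial: C1(1μF, Q=18μC, V=18.00V), C2(4μF, Q=8μC, V=2.00V)
Op 1: CLOSE 1-2: Q_total=26.00, C_total=5.00, V=5.20; Q1=5.20, Q2=20.80; dissipated=102.400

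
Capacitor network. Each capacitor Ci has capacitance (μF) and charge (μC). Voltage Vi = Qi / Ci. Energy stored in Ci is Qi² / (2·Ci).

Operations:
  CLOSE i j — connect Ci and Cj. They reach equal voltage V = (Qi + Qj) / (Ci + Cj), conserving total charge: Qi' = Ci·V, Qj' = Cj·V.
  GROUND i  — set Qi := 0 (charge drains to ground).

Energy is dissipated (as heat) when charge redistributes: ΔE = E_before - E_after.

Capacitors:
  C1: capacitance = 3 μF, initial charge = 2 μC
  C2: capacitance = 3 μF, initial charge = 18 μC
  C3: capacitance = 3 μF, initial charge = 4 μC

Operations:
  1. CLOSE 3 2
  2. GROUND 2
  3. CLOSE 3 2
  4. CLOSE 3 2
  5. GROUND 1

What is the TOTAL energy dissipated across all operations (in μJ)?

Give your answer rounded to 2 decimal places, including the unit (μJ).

Initial: C1(3μF, Q=2μC, V=0.67V), C2(3μF, Q=18μC, V=6.00V), C3(3μF, Q=4μC, V=1.33V)
Op 1: CLOSE 3-2: Q_total=22.00, C_total=6.00, V=3.67; Q3=11.00, Q2=11.00; dissipated=16.333
Op 2: GROUND 2: Q2=0; energy lost=20.167
Op 3: CLOSE 3-2: Q_total=11.00, C_total=6.00, V=1.83; Q3=5.50, Q2=5.50; dissipated=10.083
Op 4: CLOSE 3-2: Q_total=11.00, C_total=6.00, V=1.83; Q3=5.50, Q2=5.50; dissipated=0.000
Op 5: GROUND 1: Q1=0; energy lost=0.667
Total dissipated: 47.250 μJ

Answer: 47.25 μJ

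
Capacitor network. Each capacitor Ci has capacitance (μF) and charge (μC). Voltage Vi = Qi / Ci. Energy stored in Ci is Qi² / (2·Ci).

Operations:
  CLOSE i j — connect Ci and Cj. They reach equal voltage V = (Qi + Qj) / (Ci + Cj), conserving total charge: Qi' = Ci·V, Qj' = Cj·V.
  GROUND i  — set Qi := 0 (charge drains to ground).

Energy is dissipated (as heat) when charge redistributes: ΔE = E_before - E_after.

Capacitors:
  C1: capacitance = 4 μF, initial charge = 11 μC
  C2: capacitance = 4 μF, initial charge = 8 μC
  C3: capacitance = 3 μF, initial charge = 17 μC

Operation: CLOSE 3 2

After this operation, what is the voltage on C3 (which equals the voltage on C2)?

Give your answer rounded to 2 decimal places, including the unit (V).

Answer: 3.57 V

Derivation:
Initial: C1(4μF, Q=11μC, V=2.75V), C2(4μF, Q=8μC, V=2.00V), C3(3μF, Q=17μC, V=5.67V)
Op 1: CLOSE 3-2: Q_total=25.00, C_total=7.00, V=3.57; Q3=10.71, Q2=14.29; dissipated=11.524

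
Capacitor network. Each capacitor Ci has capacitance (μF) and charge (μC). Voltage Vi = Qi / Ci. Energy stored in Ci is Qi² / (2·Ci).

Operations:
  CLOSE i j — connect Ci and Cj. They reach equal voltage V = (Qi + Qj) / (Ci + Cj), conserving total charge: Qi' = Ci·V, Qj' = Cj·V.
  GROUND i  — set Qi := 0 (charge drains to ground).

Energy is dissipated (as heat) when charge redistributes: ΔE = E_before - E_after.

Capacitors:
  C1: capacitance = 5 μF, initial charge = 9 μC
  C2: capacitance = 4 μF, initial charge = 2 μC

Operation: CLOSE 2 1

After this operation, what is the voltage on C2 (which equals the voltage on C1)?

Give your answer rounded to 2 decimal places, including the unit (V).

Initial: C1(5μF, Q=9μC, V=1.80V), C2(4μF, Q=2μC, V=0.50V)
Op 1: CLOSE 2-1: Q_total=11.00, C_total=9.00, V=1.22; Q2=4.89, Q1=6.11; dissipated=1.878

Answer: 1.22 V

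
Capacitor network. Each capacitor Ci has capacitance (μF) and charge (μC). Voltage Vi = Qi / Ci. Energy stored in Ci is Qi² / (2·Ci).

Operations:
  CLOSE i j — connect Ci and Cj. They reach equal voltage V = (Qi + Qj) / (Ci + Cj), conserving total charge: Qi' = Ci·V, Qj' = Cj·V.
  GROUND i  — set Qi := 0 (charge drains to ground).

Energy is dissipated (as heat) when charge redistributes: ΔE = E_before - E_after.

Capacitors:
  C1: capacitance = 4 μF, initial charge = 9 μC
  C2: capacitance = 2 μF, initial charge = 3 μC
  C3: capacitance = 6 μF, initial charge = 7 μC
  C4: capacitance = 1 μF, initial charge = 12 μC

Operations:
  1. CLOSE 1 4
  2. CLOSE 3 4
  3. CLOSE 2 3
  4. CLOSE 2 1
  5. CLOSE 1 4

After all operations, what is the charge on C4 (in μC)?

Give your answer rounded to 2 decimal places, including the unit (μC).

Initial: C1(4μF, Q=9μC, V=2.25V), C2(2μF, Q=3μC, V=1.50V), C3(6μF, Q=7μC, V=1.17V), C4(1μF, Q=12μC, V=12.00V)
Op 1: CLOSE 1-4: Q_total=21.00, C_total=5.00, V=4.20; Q1=16.80, Q4=4.20; dissipated=38.025
Op 2: CLOSE 3-4: Q_total=11.20, C_total=7.00, V=1.60; Q3=9.60, Q4=1.60; dissipated=3.943
Op 3: CLOSE 2-3: Q_total=12.60, C_total=8.00, V=1.57; Q2=3.15, Q3=9.45; dissipated=0.007
Op 4: CLOSE 2-1: Q_total=19.95, C_total=6.00, V=3.33; Q2=6.65, Q1=13.30; dissipated=4.594
Op 5: CLOSE 1-4: Q_total=14.90, C_total=5.00, V=2.98; Q1=11.92, Q4=2.98; dissipated=1.190
Final charges: Q1=11.92, Q2=6.65, Q3=9.45, Q4=2.98

Answer: 2.98 μC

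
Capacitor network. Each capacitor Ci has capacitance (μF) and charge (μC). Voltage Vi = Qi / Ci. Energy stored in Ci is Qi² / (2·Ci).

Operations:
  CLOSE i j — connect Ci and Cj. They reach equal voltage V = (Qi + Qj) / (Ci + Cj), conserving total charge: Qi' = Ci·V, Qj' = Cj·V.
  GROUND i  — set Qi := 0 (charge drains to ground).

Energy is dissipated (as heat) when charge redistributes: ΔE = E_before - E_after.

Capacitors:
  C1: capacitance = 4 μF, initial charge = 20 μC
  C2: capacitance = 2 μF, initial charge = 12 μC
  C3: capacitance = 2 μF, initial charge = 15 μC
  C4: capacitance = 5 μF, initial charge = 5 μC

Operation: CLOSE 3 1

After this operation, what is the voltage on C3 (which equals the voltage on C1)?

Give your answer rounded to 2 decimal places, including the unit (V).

Initial: C1(4μF, Q=20μC, V=5.00V), C2(2μF, Q=12μC, V=6.00V), C3(2μF, Q=15μC, V=7.50V), C4(5μF, Q=5μC, V=1.00V)
Op 1: CLOSE 3-1: Q_total=35.00, C_total=6.00, V=5.83; Q3=11.67, Q1=23.33; dissipated=4.167

Answer: 5.83 V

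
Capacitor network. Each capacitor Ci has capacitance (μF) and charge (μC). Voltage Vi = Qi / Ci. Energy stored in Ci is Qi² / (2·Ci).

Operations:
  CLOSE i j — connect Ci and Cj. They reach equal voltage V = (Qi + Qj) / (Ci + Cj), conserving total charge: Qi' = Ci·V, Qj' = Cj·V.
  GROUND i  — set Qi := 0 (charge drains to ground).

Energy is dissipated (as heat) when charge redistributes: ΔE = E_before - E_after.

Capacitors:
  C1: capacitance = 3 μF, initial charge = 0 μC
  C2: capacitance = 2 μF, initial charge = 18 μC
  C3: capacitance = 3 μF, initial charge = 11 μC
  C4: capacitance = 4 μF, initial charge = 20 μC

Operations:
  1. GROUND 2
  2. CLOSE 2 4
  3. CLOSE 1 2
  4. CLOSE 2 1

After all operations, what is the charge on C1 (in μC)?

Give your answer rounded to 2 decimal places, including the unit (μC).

Answer: 4.00 μC

Derivation:
Initial: C1(3μF, Q=0μC, V=0.00V), C2(2μF, Q=18μC, V=9.00V), C3(3μF, Q=11μC, V=3.67V), C4(4μF, Q=20μC, V=5.00V)
Op 1: GROUND 2: Q2=0; energy lost=81.000
Op 2: CLOSE 2-4: Q_total=20.00, C_total=6.00, V=3.33; Q2=6.67, Q4=13.33; dissipated=16.667
Op 3: CLOSE 1-2: Q_total=6.67, C_total=5.00, V=1.33; Q1=4.00, Q2=2.67; dissipated=6.667
Op 4: CLOSE 2-1: Q_total=6.67, C_total=5.00, V=1.33; Q2=2.67, Q1=4.00; dissipated=0.000
Final charges: Q1=4.00, Q2=2.67, Q3=11.00, Q4=13.33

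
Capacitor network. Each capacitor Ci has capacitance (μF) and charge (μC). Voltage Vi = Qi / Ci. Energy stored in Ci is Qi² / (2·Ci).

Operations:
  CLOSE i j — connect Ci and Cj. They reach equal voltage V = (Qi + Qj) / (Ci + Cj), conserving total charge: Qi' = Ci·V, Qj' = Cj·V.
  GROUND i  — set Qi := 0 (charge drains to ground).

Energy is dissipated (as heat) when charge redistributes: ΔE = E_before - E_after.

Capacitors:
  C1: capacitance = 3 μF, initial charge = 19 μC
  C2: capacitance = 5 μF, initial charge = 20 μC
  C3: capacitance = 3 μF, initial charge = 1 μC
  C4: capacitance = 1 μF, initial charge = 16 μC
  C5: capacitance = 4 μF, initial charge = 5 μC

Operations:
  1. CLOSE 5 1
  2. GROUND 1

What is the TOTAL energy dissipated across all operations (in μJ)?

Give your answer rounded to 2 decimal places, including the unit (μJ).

Initial: C1(3μF, Q=19μC, V=6.33V), C2(5μF, Q=20μC, V=4.00V), C3(3μF, Q=1μC, V=0.33V), C4(1μF, Q=16μC, V=16.00V), C5(4μF, Q=5μC, V=1.25V)
Op 1: CLOSE 5-1: Q_total=24.00, C_total=7.00, V=3.43; Q5=13.71, Q1=10.29; dissipated=22.149
Op 2: GROUND 1: Q1=0; energy lost=17.633
Total dissipated: 39.781 μJ

Answer: 39.78 μJ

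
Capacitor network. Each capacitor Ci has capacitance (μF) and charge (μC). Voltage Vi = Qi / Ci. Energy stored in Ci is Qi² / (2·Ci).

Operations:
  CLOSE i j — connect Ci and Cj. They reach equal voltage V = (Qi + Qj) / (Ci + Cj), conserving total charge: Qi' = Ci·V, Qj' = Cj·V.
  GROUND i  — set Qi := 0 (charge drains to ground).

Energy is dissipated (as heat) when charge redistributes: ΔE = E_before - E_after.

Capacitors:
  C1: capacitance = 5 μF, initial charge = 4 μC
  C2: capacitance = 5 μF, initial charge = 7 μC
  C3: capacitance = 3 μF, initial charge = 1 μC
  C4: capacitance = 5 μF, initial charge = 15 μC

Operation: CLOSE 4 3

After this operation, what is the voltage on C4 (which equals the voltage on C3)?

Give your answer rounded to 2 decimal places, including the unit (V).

Answer: 2.00 V

Derivation:
Initial: C1(5μF, Q=4μC, V=0.80V), C2(5μF, Q=7μC, V=1.40V), C3(3μF, Q=1μC, V=0.33V), C4(5μF, Q=15μC, V=3.00V)
Op 1: CLOSE 4-3: Q_total=16.00, C_total=8.00, V=2.00; Q4=10.00, Q3=6.00; dissipated=6.667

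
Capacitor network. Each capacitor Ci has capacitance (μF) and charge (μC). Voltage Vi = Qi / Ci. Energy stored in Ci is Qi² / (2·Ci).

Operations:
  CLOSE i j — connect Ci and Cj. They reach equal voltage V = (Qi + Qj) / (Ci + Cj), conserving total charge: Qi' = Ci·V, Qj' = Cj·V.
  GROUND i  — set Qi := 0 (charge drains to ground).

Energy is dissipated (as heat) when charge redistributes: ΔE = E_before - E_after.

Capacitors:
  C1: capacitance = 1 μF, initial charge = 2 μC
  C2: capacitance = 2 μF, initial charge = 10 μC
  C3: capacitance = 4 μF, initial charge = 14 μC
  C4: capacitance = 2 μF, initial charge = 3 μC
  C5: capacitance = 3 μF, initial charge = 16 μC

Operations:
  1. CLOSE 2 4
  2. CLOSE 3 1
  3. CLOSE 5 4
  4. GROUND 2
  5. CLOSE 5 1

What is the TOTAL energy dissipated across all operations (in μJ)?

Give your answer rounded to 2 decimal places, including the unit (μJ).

Initial: C1(1μF, Q=2μC, V=2.00V), C2(2μF, Q=10μC, V=5.00V), C3(4μF, Q=14μC, V=3.50V), C4(2μF, Q=3μC, V=1.50V), C5(3μF, Q=16μC, V=5.33V)
Op 1: CLOSE 2-4: Q_total=13.00, C_total=4.00, V=3.25; Q2=6.50, Q4=6.50; dissipated=6.125
Op 2: CLOSE 3-1: Q_total=16.00, C_total=5.00, V=3.20; Q3=12.80, Q1=3.20; dissipated=0.900
Op 3: CLOSE 5-4: Q_total=22.50, C_total=5.00, V=4.50; Q5=13.50, Q4=9.00; dissipated=2.604
Op 4: GROUND 2: Q2=0; energy lost=10.562
Op 5: CLOSE 5-1: Q_total=16.70, C_total=4.00, V=4.17; Q5=12.53, Q1=4.17; dissipated=0.634
Total dissipated: 20.825 μJ

Answer: 20.83 μJ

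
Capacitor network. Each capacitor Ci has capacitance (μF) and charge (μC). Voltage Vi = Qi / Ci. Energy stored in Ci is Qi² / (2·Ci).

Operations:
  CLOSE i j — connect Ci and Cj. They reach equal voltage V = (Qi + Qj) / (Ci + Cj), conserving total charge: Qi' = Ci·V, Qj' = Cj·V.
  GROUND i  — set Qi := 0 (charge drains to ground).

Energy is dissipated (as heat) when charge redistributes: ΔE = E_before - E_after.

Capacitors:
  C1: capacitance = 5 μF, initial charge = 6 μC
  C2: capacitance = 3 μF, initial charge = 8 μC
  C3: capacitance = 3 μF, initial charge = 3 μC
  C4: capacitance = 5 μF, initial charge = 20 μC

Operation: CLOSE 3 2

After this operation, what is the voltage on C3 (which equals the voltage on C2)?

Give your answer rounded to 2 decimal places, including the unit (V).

Initial: C1(5μF, Q=6μC, V=1.20V), C2(3μF, Q=8μC, V=2.67V), C3(3μF, Q=3μC, V=1.00V), C4(5μF, Q=20μC, V=4.00V)
Op 1: CLOSE 3-2: Q_total=11.00, C_total=6.00, V=1.83; Q3=5.50, Q2=5.50; dissipated=2.083

Answer: 1.83 V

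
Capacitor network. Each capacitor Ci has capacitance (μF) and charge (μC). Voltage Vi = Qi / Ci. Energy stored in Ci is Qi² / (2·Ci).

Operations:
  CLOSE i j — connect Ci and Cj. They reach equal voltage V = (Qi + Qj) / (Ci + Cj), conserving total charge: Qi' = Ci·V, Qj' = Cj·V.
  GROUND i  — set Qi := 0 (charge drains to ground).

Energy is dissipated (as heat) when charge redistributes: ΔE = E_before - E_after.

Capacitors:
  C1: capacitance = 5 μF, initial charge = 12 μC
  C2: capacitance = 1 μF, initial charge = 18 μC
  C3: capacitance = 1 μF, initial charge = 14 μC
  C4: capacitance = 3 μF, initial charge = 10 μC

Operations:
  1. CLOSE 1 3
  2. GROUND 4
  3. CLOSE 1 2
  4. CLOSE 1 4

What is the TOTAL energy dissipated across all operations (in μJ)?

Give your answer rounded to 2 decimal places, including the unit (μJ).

Initial: C1(5μF, Q=12μC, V=2.40V), C2(1μF, Q=18μC, V=18.00V), C3(1μF, Q=14μC, V=14.00V), C4(3μF, Q=10μC, V=3.33V)
Op 1: CLOSE 1-3: Q_total=26.00, C_total=6.00, V=4.33; Q1=21.67, Q3=4.33; dissipated=56.067
Op 2: GROUND 4: Q4=0; energy lost=16.667
Op 3: CLOSE 1-2: Q_total=39.67, C_total=6.00, V=6.61; Q1=33.06, Q2=6.61; dissipated=77.824
Op 4: CLOSE 1-4: Q_total=33.06, C_total=8.00, V=4.13; Q1=20.66, Q4=12.40; dissipated=40.975
Total dissipated: 191.533 μJ

Answer: 191.53 μJ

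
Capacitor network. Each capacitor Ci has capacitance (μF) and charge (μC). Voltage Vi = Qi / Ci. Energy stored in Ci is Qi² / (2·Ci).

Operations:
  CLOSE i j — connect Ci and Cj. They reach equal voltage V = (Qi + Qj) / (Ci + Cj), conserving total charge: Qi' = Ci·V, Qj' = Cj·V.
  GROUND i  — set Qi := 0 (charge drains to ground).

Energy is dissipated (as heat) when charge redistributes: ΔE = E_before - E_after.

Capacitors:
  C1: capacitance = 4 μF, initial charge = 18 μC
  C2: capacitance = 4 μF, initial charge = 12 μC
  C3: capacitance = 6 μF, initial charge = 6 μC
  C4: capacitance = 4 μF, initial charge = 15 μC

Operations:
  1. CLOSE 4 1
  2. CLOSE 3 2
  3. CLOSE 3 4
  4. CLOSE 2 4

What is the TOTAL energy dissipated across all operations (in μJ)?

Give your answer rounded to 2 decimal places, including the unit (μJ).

Initial: C1(4μF, Q=18μC, V=4.50V), C2(4μF, Q=12μC, V=3.00V), C3(6μF, Q=6μC, V=1.00V), C4(4μF, Q=15μC, V=3.75V)
Op 1: CLOSE 4-1: Q_total=33.00, C_total=8.00, V=4.12; Q4=16.50, Q1=16.50; dissipated=0.562
Op 2: CLOSE 3-2: Q_total=18.00, C_total=10.00, V=1.80; Q3=10.80, Q2=7.20; dissipated=4.800
Op 3: CLOSE 3-4: Q_total=27.30, C_total=10.00, V=2.73; Q3=16.38, Q4=10.92; dissipated=6.487
Op 4: CLOSE 2-4: Q_total=18.12, C_total=8.00, V=2.27; Q2=9.06, Q4=9.06; dissipated=0.865
Total dissipated: 12.714 μJ

Answer: 12.71 μJ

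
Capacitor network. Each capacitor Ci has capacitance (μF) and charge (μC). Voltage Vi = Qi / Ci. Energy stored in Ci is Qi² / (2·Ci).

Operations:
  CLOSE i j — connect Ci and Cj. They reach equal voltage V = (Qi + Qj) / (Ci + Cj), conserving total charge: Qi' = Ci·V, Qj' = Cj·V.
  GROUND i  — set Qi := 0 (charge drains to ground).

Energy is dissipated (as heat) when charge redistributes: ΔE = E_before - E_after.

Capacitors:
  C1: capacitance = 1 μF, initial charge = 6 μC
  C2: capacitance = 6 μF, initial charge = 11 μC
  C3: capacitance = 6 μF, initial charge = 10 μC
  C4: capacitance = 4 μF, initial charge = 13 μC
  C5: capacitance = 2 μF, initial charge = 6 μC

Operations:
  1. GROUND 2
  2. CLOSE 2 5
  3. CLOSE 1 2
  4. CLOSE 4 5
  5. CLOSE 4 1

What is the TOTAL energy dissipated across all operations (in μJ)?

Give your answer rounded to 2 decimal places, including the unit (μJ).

Answer: 33.15 μJ

Derivation:
Initial: C1(1μF, Q=6μC, V=6.00V), C2(6μF, Q=11μC, V=1.83V), C3(6μF, Q=10μC, V=1.67V), C4(4μF, Q=13μC, V=3.25V), C5(2μF, Q=6μC, V=3.00V)
Op 1: GROUND 2: Q2=0; energy lost=10.083
Op 2: CLOSE 2-5: Q_total=6.00, C_total=8.00, V=0.75; Q2=4.50, Q5=1.50; dissipated=6.750
Op 3: CLOSE 1-2: Q_total=10.50, C_total=7.00, V=1.50; Q1=1.50, Q2=9.00; dissipated=11.812
Op 4: CLOSE 4-5: Q_total=14.50, C_total=6.00, V=2.42; Q4=9.67, Q5=4.83; dissipated=4.167
Op 5: CLOSE 4-1: Q_total=11.17, C_total=5.00, V=2.23; Q4=8.93, Q1=2.23; dissipated=0.336
Total dissipated: 33.149 μJ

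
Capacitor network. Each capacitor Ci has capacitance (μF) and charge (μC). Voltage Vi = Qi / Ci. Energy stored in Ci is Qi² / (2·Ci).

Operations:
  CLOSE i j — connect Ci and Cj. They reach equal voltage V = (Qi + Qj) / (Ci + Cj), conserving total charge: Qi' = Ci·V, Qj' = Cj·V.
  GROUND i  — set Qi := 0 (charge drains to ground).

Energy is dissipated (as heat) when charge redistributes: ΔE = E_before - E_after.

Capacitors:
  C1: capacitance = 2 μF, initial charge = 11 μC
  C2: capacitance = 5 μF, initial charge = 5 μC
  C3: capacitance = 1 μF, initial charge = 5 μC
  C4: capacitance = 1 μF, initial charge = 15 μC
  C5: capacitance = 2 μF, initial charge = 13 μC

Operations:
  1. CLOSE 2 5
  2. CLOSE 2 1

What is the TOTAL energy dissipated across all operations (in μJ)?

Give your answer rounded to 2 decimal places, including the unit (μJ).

Answer: 27.73 μJ

Derivation:
Initial: C1(2μF, Q=11μC, V=5.50V), C2(5μF, Q=5μC, V=1.00V), C3(1μF, Q=5μC, V=5.00V), C4(1μF, Q=15μC, V=15.00V), C5(2μF, Q=13μC, V=6.50V)
Op 1: CLOSE 2-5: Q_total=18.00, C_total=7.00, V=2.57; Q2=12.86, Q5=5.14; dissipated=21.607
Op 2: CLOSE 2-1: Q_total=23.86, C_total=7.00, V=3.41; Q2=17.04, Q1=6.82; dissipated=6.126
Total dissipated: 27.733 μJ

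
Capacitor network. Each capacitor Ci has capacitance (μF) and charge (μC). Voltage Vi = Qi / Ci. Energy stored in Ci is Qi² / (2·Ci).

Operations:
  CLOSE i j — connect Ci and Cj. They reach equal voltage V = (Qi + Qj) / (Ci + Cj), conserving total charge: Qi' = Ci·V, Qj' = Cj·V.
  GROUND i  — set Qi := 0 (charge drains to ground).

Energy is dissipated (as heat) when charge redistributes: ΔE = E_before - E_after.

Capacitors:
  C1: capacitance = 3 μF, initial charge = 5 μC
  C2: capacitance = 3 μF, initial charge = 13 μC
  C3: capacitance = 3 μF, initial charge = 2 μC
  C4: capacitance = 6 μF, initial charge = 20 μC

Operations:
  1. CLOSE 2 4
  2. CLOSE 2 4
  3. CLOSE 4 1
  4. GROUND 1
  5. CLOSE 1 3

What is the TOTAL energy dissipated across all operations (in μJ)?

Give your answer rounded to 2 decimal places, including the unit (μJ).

Answer: 18.83 μJ

Derivation:
Initial: C1(3μF, Q=5μC, V=1.67V), C2(3μF, Q=13μC, V=4.33V), C3(3μF, Q=2μC, V=0.67V), C4(6μF, Q=20μC, V=3.33V)
Op 1: CLOSE 2-4: Q_total=33.00, C_total=9.00, V=3.67; Q2=11.00, Q4=22.00; dissipated=1.000
Op 2: CLOSE 2-4: Q_total=33.00, C_total=9.00, V=3.67; Q2=11.00, Q4=22.00; dissipated=0.000
Op 3: CLOSE 4-1: Q_total=27.00, C_total=9.00, V=3.00; Q4=18.00, Q1=9.00; dissipated=4.000
Op 4: GROUND 1: Q1=0; energy lost=13.500
Op 5: CLOSE 1-3: Q_total=2.00, C_total=6.00, V=0.33; Q1=1.00, Q3=1.00; dissipated=0.333
Total dissipated: 18.833 μJ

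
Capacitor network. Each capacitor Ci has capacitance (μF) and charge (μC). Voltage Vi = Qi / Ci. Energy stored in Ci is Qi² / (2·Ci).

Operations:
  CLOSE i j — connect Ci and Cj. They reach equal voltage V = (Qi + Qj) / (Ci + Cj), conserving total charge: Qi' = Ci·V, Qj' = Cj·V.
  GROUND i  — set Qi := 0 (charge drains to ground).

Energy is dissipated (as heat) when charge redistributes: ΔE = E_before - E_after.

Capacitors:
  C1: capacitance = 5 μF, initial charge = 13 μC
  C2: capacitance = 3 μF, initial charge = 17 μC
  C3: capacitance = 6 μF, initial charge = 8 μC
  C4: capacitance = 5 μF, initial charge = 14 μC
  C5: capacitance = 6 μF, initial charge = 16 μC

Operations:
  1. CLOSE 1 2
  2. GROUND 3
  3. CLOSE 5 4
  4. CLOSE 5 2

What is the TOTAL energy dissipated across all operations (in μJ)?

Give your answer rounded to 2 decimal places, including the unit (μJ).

Answer: 15.22 μJ

Derivation:
Initial: C1(5μF, Q=13μC, V=2.60V), C2(3μF, Q=17μC, V=5.67V), C3(6μF, Q=8μC, V=1.33V), C4(5μF, Q=14μC, V=2.80V), C5(6μF, Q=16μC, V=2.67V)
Op 1: CLOSE 1-2: Q_total=30.00, C_total=8.00, V=3.75; Q1=18.75, Q2=11.25; dissipated=8.817
Op 2: GROUND 3: Q3=0; energy lost=5.333
Op 3: CLOSE 5-4: Q_total=30.00, C_total=11.00, V=2.73; Q5=16.36, Q4=13.64; dissipated=0.024
Op 4: CLOSE 5-2: Q_total=27.61, C_total=9.00, V=3.07; Q5=18.41, Q2=9.20; dissipated=1.046
Total dissipated: 15.220 μJ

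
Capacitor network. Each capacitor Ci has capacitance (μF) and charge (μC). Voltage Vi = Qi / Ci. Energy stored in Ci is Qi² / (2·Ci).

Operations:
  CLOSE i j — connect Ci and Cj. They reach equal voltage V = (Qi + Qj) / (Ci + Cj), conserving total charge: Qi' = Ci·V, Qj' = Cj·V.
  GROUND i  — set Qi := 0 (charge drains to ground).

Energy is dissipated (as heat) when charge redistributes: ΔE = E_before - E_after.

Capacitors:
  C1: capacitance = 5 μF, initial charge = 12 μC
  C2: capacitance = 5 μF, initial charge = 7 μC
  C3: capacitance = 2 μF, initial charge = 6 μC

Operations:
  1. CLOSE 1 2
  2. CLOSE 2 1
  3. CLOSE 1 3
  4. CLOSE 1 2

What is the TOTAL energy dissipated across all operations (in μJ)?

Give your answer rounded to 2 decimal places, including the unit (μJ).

Initial: C1(5μF, Q=12μC, V=2.40V), C2(5μF, Q=7μC, V=1.40V), C3(2μF, Q=6μC, V=3.00V)
Op 1: CLOSE 1-2: Q_total=19.00, C_total=10.00, V=1.90; Q1=9.50, Q2=9.50; dissipated=1.250
Op 2: CLOSE 2-1: Q_total=19.00, C_total=10.00, V=1.90; Q2=9.50, Q1=9.50; dissipated=0.000
Op 3: CLOSE 1-3: Q_total=15.50, C_total=7.00, V=2.21; Q1=11.07, Q3=4.43; dissipated=0.864
Op 4: CLOSE 1-2: Q_total=20.57, C_total=10.00, V=2.06; Q1=10.29, Q2=10.29; dissipated=0.123
Total dissipated: 2.238 μJ

Answer: 2.24 μJ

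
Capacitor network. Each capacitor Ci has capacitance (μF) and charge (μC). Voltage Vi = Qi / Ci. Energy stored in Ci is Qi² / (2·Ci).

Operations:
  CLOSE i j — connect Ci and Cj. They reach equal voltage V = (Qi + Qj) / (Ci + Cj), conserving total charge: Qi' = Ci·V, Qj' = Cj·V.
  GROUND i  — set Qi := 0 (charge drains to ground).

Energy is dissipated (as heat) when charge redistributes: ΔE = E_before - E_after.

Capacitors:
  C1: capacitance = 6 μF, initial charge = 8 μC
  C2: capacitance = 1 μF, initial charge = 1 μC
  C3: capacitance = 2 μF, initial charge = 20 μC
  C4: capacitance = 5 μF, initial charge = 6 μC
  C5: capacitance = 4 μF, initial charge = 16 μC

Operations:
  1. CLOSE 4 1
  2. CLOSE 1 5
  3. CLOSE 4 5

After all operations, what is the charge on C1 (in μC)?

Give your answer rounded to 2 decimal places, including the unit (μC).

Answer: 14.18 μC

Derivation:
Initial: C1(6μF, Q=8μC, V=1.33V), C2(1μF, Q=1μC, V=1.00V), C3(2μF, Q=20μC, V=10.00V), C4(5μF, Q=6μC, V=1.20V), C5(4μF, Q=16μC, V=4.00V)
Op 1: CLOSE 4-1: Q_total=14.00, C_total=11.00, V=1.27; Q4=6.36, Q1=7.64; dissipated=0.024
Op 2: CLOSE 1-5: Q_total=23.64, C_total=10.00, V=2.36; Q1=14.18, Q5=9.45; dissipated=8.926
Op 3: CLOSE 4-5: Q_total=15.82, C_total=9.00, V=1.76; Q4=8.79, Q5=7.03; dissipated=1.322
Final charges: Q1=14.18, Q2=1.00, Q3=20.00, Q4=8.79, Q5=7.03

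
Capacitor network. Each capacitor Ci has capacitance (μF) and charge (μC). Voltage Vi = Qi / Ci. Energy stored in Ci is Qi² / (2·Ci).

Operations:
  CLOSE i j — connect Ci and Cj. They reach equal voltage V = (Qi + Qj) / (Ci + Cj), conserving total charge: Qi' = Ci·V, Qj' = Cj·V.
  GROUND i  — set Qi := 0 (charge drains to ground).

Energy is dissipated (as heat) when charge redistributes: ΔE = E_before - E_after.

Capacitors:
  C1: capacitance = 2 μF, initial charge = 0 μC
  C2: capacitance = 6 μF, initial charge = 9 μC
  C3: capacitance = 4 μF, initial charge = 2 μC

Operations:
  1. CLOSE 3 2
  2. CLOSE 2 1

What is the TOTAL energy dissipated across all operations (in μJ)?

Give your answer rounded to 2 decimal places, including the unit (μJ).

Initial: C1(2μF, Q=0μC, V=0.00V), C2(6μF, Q=9μC, V=1.50V), C3(4μF, Q=2μC, V=0.50V)
Op 1: CLOSE 3-2: Q_total=11.00, C_total=10.00, V=1.10; Q3=4.40, Q2=6.60; dissipated=1.200
Op 2: CLOSE 2-1: Q_total=6.60, C_total=8.00, V=0.82; Q2=4.95, Q1=1.65; dissipated=0.907
Total dissipated: 2.107 μJ

Answer: 2.11 μJ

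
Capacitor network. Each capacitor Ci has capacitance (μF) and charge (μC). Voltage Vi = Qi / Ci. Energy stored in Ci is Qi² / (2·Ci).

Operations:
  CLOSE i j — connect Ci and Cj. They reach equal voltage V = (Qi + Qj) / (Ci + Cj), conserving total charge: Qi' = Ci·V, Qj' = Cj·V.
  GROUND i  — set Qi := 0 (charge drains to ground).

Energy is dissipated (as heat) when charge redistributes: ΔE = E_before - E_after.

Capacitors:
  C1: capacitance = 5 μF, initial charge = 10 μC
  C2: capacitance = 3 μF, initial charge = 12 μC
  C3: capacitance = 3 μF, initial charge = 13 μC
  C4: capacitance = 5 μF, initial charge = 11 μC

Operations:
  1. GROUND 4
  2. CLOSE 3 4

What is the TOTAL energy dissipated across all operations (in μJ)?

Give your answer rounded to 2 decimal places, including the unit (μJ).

Initial: C1(5μF, Q=10μC, V=2.00V), C2(3μF, Q=12μC, V=4.00V), C3(3μF, Q=13μC, V=4.33V), C4(5μF, Q=11μC, V=2.20V)
Op 1: GROUND 4: Q4=0; energy lost=12.100
Op 2: CLOSE 3-4: Q_total=13.00, C_total=8.00, V=1.62; Q3=4.88, Q4=8.12; dissipated=17.604
Total dissipated: 29.704 μJ

Answer: 29.70 μJ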